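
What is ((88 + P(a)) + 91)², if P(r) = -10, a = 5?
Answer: 28561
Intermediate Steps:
((88 + P(a)) + 91)² = ((88 - 10) + 91)² = (78 + 91)² = 169² = 28561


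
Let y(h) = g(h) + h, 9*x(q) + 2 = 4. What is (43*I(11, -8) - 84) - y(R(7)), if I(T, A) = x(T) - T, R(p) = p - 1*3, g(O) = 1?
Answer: -4972/9 ≈ -552.44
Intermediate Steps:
R(p) = -3 + p (R(p) = p - 3 = -3 + p)
x(q) = 2/9 (x(q) = -2/9 + (⅑)*4 = -2/9 + 4/9 = 2/9)
I(T, A) = 2/9 - T
y(h) = 1 + h
(43*I(11, -8) - 84) - y(R(7)) = (43*(2/9 - 1*11) - 84) - (1 + (-3 + 7)) = (43*(2/9 - 11) - 84) - (1 + 4) = (43*(-97/9) - 84) - 1*5 = (-4171/9 - 84) - 5 = -4927/9 - 5 = -4972/9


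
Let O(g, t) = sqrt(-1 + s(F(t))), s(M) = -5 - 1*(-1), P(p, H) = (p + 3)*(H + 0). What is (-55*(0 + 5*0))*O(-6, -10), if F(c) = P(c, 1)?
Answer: 0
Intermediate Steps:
P(p, H) = H*(3 + p) (P(p, H) = (3 + p)*H = H*(3 + p))
F(c) = 3 + c (F(c) = 1*(3 + c) = 3 + c)
s(M) = -4 (s(M) = -5 + 1 = -4)
O(g, t) = I*sqrt(5) (O(g, t) = sqrt(-1 - 4) = sqrt(-5) = I*sqrt(5))
(-55*(0 + 5*0))*O(-6, -10) = (-55*(0 + 5*0))*(I*sqrt(5)) = (-55*(0 + 0))*(I*sqrt(5)) = (-55*0)*(I*sqrt(5)) = 0*(I*sqrt(5)) = 0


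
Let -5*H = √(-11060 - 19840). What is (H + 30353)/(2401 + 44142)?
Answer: 30353/46543 - 2*I*√309/46543 ≈ 0.65215 - 0.00075536*I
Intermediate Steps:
H = -2*I*√309 (H = -√(-11060 - 19840)/5 = -2*I*√309 ≈ -35.157*I)
(H + 30353)/(2401 + 44142) = (-2*I*√309 + 30353)/(2401 + 44142) = (30353 - 2*I*√309)/46543 = (30353 - 2*I*√309)*(1/46543) = 30353/46543 - 2*I*√309/46543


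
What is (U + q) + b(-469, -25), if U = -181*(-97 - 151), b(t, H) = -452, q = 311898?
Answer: 356334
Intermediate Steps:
U = 44888 (U = -181*(-248) = 44888)
(U + q) + b(-469, -25) = (44888 + 311898) - 452 = 356786 - 452 = 356334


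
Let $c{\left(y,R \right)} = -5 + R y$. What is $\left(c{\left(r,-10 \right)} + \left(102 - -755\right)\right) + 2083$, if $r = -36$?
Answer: $3295$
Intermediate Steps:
$\left(c{\left(r,-10 \right)} + \left(102 - -755\right)\right) + 2083 = \left(\left(-5 - -360\right) + \left(102 - -755\right)\right) + 2083 = \left(\left(-5 + 360\right) + \left(102 + 755\right)\right) + 2083 = \left(355 + 857\right) + 2083 = 1212 + 2083 = 3295$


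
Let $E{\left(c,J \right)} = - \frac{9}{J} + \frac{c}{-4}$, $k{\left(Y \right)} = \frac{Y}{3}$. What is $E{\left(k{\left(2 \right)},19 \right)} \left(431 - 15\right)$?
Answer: $- \frac{15184}{57} \approx -266.39$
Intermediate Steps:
$k{\left(Y \right)} = \frac{Y}{3}$ ($k{\left(Y \right)} = Y \frac{1}{3} = \frac{Y}{3}$)
$E{\left(c,J \right)} = - \frac{9}{J} - \frac{c}{4}$ ($E{\left(c,J \right)} = - \frac{9}{J} + c \left(- \frac{1}{4}\right) = - \frac{9}{J} - \frac{c}{4}$)
$E{\left(k{\left(2 \right)},19 \right)} \left(431 - 15\right) = \left(- \frac{9}{19} - \frac{\frac{1}{3} \cdot 2}{4}\right) \left(431 - 15\right) = \left(\left(-9\right) \frac{1}{19} - \frac{1}{6}\right) 416 = \left(- \frac{9}{19} - \frac{1}{6}\right) 416 = \left(- \frac{73}{114}\right) 416 = - \frac{15184}{57}$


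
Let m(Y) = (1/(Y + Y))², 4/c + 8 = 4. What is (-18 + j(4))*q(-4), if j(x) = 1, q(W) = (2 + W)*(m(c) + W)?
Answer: -255/2 ≈ -127.50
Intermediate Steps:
c = -1 (c = 4/(-8 + 4) = 4/(-4) = 4*(-¼) = -1)
m(Y) = 1/(4*Y²) (m(Y) = (1/(2*Y))² = 1/(4*Y²))
q(W) = (2 + W)*(¼ + W) (q(W) = (2 + W)*((¼)/(-1)² + W) = (2 + W)*((¼)*1 + W) = (2 + W)*(¼ + W))
(-18 + j(4))*q(-4) = (-18 + 1)*(½ + (-4)² + (9/4)*(-4)) = -17*(½ + 16 - 9) = -17*15/2 = -255/2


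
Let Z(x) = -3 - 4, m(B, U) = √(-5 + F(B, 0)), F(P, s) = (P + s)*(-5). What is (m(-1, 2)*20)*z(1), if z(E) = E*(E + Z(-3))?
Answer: 0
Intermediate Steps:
F(P, s) = -5*P - 5*s
m(B, U) = √(-5 - 5*B) (m(B, U) = √(-5 + (-5*B - 5*0)) = √(-5 + (-5*B + 0)) = √(-5 - 5*B))
Z(x) = -7
z(E) = E*(-7 + E) (z(E) = E*(E - 7) = E*(-7 + E))
(m(-1, 2)*20)*z(1) = (√(-5 - 5*(-1))*20)*(1*(-7 + 1)) = (√(-5 + 5)*20)*(1*(-6)) = (√0*20)*(-6) = (0*20)*(-6) = 0*(-6) = 0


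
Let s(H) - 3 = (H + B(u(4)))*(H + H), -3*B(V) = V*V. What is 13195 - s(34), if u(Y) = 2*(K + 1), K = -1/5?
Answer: 820352/75 ≈ 10938.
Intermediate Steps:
K = -⅕ (K = -1*⅕ = -⅕ ≈ -0.20000)
u(Y) = 8/5 (u(Y) = 2*(-⅕ + 1) = 2*(⅘) = 8/5)
B(V) = -V²/3 (B(V) = -V*V/3 = -V²/3)
s(H) = 3 + 2*H*(-64/75 + H) (s(H) = 3 + (H - (8/5)²/3)*(H + H) = 3 + (H - ⅓*64/25)*(2*H) = 3 + (H - 64/75)*(2*H) = 3 + (-64/75 + H)*(2*H) = 3 + 2*H*(-64/75 + H))
13195 - s(34) = 13195 - (3 + 2*34² - 128/75*34) = 13195 - (3 + 2*1156 - 4352/75) = 13195 - (3 + 2312 - 4352/75) = 13195 - 1*169273/75 = 13195 - 169273/75 = 820352/75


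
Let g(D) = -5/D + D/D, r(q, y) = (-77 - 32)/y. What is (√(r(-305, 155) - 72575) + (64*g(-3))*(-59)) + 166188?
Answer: 468356/3 + I*√1743631270/155 ≈ 1.5612e+5 + 269.4*I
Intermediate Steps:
r(q, y) = -109/y
g(D) = 1 - 5/D (g(D) = -5/D + 1 = 1 - 5/D)
(√(r(-305, 155) - 72575) + (64*g(-3))*(-59)) + 166188 = (√(-109/155 - 72575) + (64*((-5 - 3)/(-3)))*(-59)) + 166188 = (√(-109*1/155 - 72575) + (64*(-⅓*(-8)))*(-59)) + 166188 = (√(-109/155 - 72575) + (64*(8/3))*(-59)) + 166188 = (√(-11249234/155) + (512/3)*(-59)) + 166188 = (I*√1743631270/155 - 30208/3) + 166188 = (-30208/3 + I*√1743631270/155) + 166188 = 468356/3 + I*√1743631270/155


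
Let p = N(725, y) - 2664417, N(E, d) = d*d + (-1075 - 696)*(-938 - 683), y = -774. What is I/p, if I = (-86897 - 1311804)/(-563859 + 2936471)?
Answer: -1398701/1911020335400 ≈ -7.3191e-7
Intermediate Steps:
I = -1398701/2372612 ≈ -0.58952
N(E, d) = 2870791 + d² (N(E, d) = d² - 1771*(-1621) = d² + 2870791 = 2870791 + d²)
p = 805450 (p = (2870791 + (-774)²) - 2664417 = (2870791 + 599076) - 2664417 = 3469867 - 2664417 = 805450)
I/p = -1398701/2372612/805450 = -1398701/2372612*1/805450 = -1398701/1911020335400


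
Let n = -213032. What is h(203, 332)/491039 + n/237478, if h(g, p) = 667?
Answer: -52224311211/58305479821 ≈ -0.89570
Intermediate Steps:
h(203, 332)/491039 + n/237478 = 667/491039 - 213032/237478 = 667*(1/491039) - 213032*1/237478 = 667/491039 - 106516/118739 = -52224311211/58305479821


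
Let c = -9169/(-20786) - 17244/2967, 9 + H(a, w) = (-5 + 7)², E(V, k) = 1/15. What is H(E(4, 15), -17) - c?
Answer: 7623017/20557354 ≈ 0.37082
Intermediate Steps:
E(V, k) = 1/15
H(a, w) = -5 (H(a, w) = -9 + (-5 + 7)² = -9 + 2² = -9 + 4 = -5)
c = -110409787/20557354 (c = -9169*(-1/20786) - 17244*1/2967 = 9169/20786 - 5748/989 = -110409787/20557354 ≈ -5.3708)
H(E(4, 15), -17) - c = -5 - 1*(-110409787/20557354) = -5 + 110409787/20557354 = 7623017/20557354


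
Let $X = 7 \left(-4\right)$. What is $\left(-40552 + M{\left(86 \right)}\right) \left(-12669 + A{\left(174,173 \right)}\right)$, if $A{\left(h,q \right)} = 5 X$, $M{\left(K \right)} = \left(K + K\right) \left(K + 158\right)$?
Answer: $-18137544$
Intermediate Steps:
$X = -28$
$M{\left(K \right)} = 2 K \left(158 + K\right)$
$A{\left(h,q \right)} = -140$ ($A{\left(h,q \right)} = 5 \left(-28\right) = -140$)
$\left(-40552 + M{\left(86 \right)}\right) \left(-12669 + A{\left(174,173 \right)}\right) = \left(-40552 + 2 \cdot 86 \left(158 + 86\right)\right) \left(-12669 - 140\right) = \left(-40552 + 2 \cdot 86 \cdot 244\right) \left(-12809\right) = \left(-40552 + 41968\right) \left(-12809\right) = 1416 \left(-12809\right) = -18137544$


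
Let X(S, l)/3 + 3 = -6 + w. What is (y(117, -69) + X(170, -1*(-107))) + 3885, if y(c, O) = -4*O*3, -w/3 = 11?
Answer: 4587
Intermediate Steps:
w = -33 (w = -3*11 = -33)
y(c, O) = -12*O
X(S, l) = -126 (X(S, l) = -9 + 3*(-6 - 33) = -9 + 3*(-39) = -9 - 117 = -126)
(y(117, -69) + X(170, -1*(-107))) + 3885 = (-12*(-69) - 126) + 3885 = (828 - 126) + 3885 = 702 + 3885 = 4587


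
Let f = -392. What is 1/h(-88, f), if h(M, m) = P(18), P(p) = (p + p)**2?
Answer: 1/1296 ≈ 0.00077160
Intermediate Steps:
P(p) = 4*p**2 (P(p) = (2*p)**2 = 4*p**2)
h(M, m) = 1296 (h(M, m) = 4*18**2 = 4*324 = 1296)
1/h(-88, f) = 1/1296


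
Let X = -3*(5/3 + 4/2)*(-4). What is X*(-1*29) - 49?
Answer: -1325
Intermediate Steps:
X = 44 (X = -3*(5*(1/3) + 4*(1/2))*(-4) = -3*(5/3 + 2)*(-4) = -3*11/3*(-4) = -11*(-4) = 44)
X*(-1*29) - 49 = 44*(-1*29) - 49 = 44*(-29) - 49 = -1276 - 49 = -1325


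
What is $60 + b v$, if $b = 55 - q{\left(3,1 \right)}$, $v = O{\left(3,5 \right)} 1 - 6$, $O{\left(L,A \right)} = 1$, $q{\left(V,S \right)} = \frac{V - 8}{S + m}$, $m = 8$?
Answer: $- \frac{1960}{9} \approx -217.78$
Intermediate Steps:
$q{\left(V,S \right)} = \frac{-8 + V}{8 + S}$ ($q{\left(V,S \right)} = \frac{V - 8}{S + 8} = \frac{-8 + V}{8 + S}$)
$v = -5$ ($v = 1 \cdot 1 - 6 = 1 - 6 = -5$)
$b = \frac{500}{9}$ ($b = 55 - \frac{-8 + 3}{8 + 1} = 55 - \frac{1}{9} \left(-5\right) = 55 - - \frac{5}{9} = 55 + \frac{5}{9} = \frac{500}{9} \approx 55.556$)
$60 + b v = 60 + \frac{500}{9} \left(-5\right) = 60 - \frac{2500}{9} = - \frac{1960}{9}$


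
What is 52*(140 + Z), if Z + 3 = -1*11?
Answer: 6552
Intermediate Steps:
Z = -14 (Z = -3 - 1*11 = -3 - 11 = -14)
52*(140 + Z) = 52*(140 - 14) = 52*126 = 6552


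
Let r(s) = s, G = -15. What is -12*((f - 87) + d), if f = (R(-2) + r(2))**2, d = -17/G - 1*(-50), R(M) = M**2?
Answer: -8/5 ≈ -1.6000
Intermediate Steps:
d = 767/15 (d = -17/(-15) - 1*(-50) = -17*(-1/15) + 50 = 17/15 + 50 = 767/15 ≈ 51.133)
f = 36 (f = ((-2)**2 + 2)**2 = (4 + 2)**2 = 6**2 = 36)
-12*((f - 87) + d) = -12*((36 - 87) + 767/15) = -12*(-51 + 767/15) = -12*2/15 = -8/5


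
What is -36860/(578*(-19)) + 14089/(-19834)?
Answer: 15167259/5732026 ≈ 2.6461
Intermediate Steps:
-36860/(578*(-19)) + 14089/(-19834) = -36860/(-10982) + 14089*(-1/19834) = -36860*(-1/10982) - 14089/19834 = 970/289 - 14089/19834 = 15167259/5732026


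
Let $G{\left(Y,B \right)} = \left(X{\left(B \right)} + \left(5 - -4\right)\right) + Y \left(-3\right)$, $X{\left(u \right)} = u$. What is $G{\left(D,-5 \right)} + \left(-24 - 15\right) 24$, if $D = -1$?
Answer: $-929$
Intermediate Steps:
$G{\left(Y,B \right)} = 9 + B - 3 Y$ ($G{\left(Y,B \right)} = \left(B + \left(5 - -4\right)\right) + Y \left(-3\right) = \left(B + \left(5 + 4\right)\right) - 3 Y = \left(B + 9\right) - 3 Y = \left(9 + B\right) - 3 Y = 9 + B - 3 Y$)
$G{\left(D,-5 \right)} + \left(-24 - 15\right) 24 = \left(9 - 5 - -3\right) + \left(-24 - 15\right) 24 = \left(9 - 5 + 3\right) + \left(-24 - 15\right) 24 = 7 - 936 = -929$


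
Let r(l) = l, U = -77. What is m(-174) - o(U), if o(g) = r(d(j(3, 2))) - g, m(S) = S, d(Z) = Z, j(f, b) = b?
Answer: -253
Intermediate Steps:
o(g) = 2 - g
m(-174) - o(U) = -174 - (2 - 1*(-77)) = -174 - (2 + 77) = -174 - 1*79 = -174 - 79 = -253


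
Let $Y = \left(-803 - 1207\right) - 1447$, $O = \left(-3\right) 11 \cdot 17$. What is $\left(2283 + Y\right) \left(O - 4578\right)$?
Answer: $6033186$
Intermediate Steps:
$O = -561$ ($O = \left(-33\right) 17 = -561$)
$Y = -3457$ ($Y = -2010 - 1447 = -3457$)
$\left(2283 + Y\right) \left(O - 4578\right) = \left(2283 - 3457\right) \left(-561 - 4578\right) = \left(-1174\right) \left(-5139\right) = 6033186$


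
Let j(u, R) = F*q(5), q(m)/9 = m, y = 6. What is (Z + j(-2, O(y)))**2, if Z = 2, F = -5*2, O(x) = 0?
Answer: 200704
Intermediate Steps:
q(m) = 9*m
F = -10
j(u, R) = -450 (j(u, R) = -90*5 = -10*45 = -450)
(Z + j(-2, O(y)))**2 = (2 - 450)**2 = (-448)**2 = 200704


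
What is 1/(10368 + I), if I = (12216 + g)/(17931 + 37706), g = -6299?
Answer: 55637/576850333 ≈ 9.6450e-5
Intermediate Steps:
I = 5917/55637 (I = (12216 - 6299)/(17931 + 37706) = 5917/55637 ≈ 0.10635)
1/(10368 + I) = 1/(10368 + 5917/55637) = 1/(576850333/55637) = 55637/576850333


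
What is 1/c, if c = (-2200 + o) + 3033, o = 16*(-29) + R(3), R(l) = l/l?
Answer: 1/370 ≈ 0.0027027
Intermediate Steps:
R(l) = 1
o = -463 (o = 16*(-29) + 1 = -464 + 1 = -463)
c = 370 (c = (-2200 - 463) + 3033 = -2663 + 3033 = 370)
1/c = 1/370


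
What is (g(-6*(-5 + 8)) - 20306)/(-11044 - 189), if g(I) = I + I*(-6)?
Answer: 20216/11233 ≈ 1.7997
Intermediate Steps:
g(I) = -5*I (g(I) = I - 6*I = -5*I)
(g(-6*(-5 + 8)) - 20306)/(-11044 - 189) = (-(-30)*(-5 + 8) - 20306)/(-11044 - 189) = (-(-30)*3 - 20306)/(-11233) = (-5*(-18) - 20306)*(-1/11233) = (90 - 20306)*(-1/11233) = -20216*(-1/11233) = 20216/11233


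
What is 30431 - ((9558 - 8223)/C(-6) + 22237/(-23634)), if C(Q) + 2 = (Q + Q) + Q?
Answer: 1441612121/47268 ≈ 30499.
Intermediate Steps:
C(Q) = -2 + 3*Q (C(Q) = -2 + ((Q + Q) + Q) = -2 + (2*Q + Q) = -2 + 3*Q)
30431 - ((9558 - 8223)/C(-6) + 22237/(-23634)) = 30431 - ((9558 - 8223)/(-2 + 3*(-6)) + 22237/(-23634)) = 30431 - (1335/(-2 - 18) + 22237*(-1/23634)) = 30431 - (1335/(-20) - 22237/23634) = 30431 - (1335*(-1/20) - 22237/23634) = 30431 - (-267/4 - 22237/23634) = 30431 - 1*(-3199613/47268) = 30431 + 3199613/47268 = 1441612121/47268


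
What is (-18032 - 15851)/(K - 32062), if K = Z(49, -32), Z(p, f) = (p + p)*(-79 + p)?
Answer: 33883/35002 ≈ 0.96803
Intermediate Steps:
Z(p, f) = 2*p*(-79 + p) (Z(p, f) = (2*p)*(-79 + p) = 2*p*(-79 + p))
K = -2940 (K = 2*49*(-79 + 49) = 2*49*(-30) = -2940)
(-18032 - 15851)/(K - 32062) = (-18032 - 15851)/(-2940 - 32062) = -33883/(-35002) = -33883*(-1/35002) = 33883/35002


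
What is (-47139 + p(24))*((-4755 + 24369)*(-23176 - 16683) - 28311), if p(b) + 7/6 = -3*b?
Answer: 73823090726067/2 ≈ 3.6912e+13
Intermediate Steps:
p(b) = -7/6 - 3*b
(-47139 + p(24))*((-4755 + 24369)*(-23176 - 16683) - 28311) = (-47139 + (-7/6 - 3*24))*((-4755 + 24369)*(-23176 - 16683) - 28311) = (-47139 + (-7/6 - 72))*(19614*(-39859) - 28311) = (-47139 - 439/6)*(-781794426 - 28311) = -283273/6*(-781822737) = 73823090726067/2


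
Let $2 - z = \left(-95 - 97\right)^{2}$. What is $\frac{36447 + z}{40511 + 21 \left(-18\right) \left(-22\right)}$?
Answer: $- \frac{415}{48827} \approx -0.0084994$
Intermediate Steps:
$z = -36862$ ($z = 2 - \left(-95 - 97\right)^{2} = 2 - \left(-192\right)^{2} = 2 - 36864 = -36862$)
$\frac{36447 + z}{40511 + 21 \left(-18\right) \left(-22\right)} = \frac{36447 - 36862}{40511 + 21 \left(-18\right) \left(-22\right)} = - \frac{415}{40511 - -8316} = - \frac{415}{40511 + 8316} = - \frac{415}{48827}$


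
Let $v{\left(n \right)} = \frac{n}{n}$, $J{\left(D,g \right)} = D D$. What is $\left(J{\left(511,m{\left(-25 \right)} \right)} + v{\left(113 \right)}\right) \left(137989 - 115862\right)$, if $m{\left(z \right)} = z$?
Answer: $5777846494$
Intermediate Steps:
$J{\left(D,g \right)} = D^{2}$
$v{\left(n \right)} = 1$
$\left(J{\left(511,m{\left(-25 \right)} \right)} + v{\left(113 \right)}\right) \left(137989 - 115862\right) = \left(511^{2} + 1\right) \left(137989 - 115862\right) = \left(261121 + 1\right) 22127 = 261122 \cdot 22127 = 5777846494$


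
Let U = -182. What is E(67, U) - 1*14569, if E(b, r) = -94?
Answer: -14663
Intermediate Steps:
E(67, U) - 1*14569 = -94 - 1*14569 = -94 - 14569 = -14663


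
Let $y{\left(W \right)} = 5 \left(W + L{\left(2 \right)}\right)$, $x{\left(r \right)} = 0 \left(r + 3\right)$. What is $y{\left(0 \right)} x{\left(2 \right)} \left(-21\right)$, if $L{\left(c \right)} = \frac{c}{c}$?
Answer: $0$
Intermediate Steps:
$x{\left(r \right)} = 0$ ($x{\left(r \right)} = 0 \left(3 + r\right) = 0$)
$L{\left(c \right)} = 1$
$y{\left(W \right)} = 5 + 5 W$ ($y{\left(W \right)} = 5 \left(W + 1\right) = 5 \left(1 + W\right) = 5 + 5 W$)
$y{\left(0 \right)} x{\left(2 \right)} \left(-21\right) = \left(5 + 5 \cdot 0\right) 0 \left(-21\right) = \left(5 + 0\right) 0 \left(-21\right) = 5 \cdot 0 \left(-21\right) = 0 \left(-21\right) = 0$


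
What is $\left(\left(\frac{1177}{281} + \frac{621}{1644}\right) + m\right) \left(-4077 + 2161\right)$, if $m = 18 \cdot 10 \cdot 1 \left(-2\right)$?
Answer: $\frac{26216875643}{38497} \approx 6.8101 \cdot 10^{5}$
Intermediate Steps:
$m = -360$ ($m = 180 \left(-2\right) = -360$)
$\left(\left(\frac{1177}{281} + \frac{621}{1644}\right) + m\right) \left(-4077 + 2161\right) = \left(\left(\frac{1177}{281} + \frac{621}{1644}\right) - 360\right) \left(-4077 + 2161\right) = \left(\left(1177 \cdot \frac{1}{281} + 621 \cdot \frac{1}{1644}\right) - 360\right) \left(-1916\right) = \left(\left(\frac{1177}{281} + \frac{207}{548}\right) - 360\right) \left(-1916\right) = \left(\frac{703163}{153988} - 360\right) \left(-1916\right) = \left(- \frac{54732517}{153988}\right) \left(-1916\right) = \frac{26216875643}{38497}$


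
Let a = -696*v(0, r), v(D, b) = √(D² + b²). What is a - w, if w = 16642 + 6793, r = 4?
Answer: -26219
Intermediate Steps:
a = -2784 (a = -696*√(0² + 4²) = -696*√(0 + 16) = -696*√16 = -696*4 = -2784)
w = 23435
a - w = -2784 - 1*23435 = -2784 - 23435 = -26219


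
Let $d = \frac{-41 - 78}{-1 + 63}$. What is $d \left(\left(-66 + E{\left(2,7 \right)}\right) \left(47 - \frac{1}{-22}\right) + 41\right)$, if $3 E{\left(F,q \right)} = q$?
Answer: $\frac{7734167}{1364} \approx 5670.2$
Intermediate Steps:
$E{\left(F,q \right)} = \frac{q}{3}$
$d = - \frac{119}{62} \approx -1.9194$
$d \left(\left(-66 + E{\left(2,7 \right)}\right) \left(47 - \frac{1}{-22}\right) + 41\right) = - \frac{119 \left(\left(-66 + \frac{1}{3} \cdot 7\right) \left(47 - \frac{1}{-22}\right) + 41\right)}{62} = - \frac{119 \left(\left(-66 + \frac{7}{3}\right) \left(47 - - \frac{1}{22}\right) + 41\right)}{62} = - \frac{119 \left(- \frac{191 \left(47 + \frac{1}{22}\right)}{3} + 41\right)}{62} = - \frac{119 \left(\left(- \frac{191}{3}\right) \frac{1035}{22} + 41\right)}{62} = - \frac{119 \left(- \frac{65895}{22} + 41\right)}{62} = \left(- \frac{119}{62}\right) \left(- \frac{64993}{22}\right) = \frac{7734167}{1364}$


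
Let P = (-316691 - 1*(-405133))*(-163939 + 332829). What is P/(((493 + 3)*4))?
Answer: 3734242345/496 ≈ 7.5287e+6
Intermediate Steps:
P = 14936969380 (P = (-316691 + 405133)*168890 = 88442*168890 = 14936969380)
P/(((493 + 3)*4)) = 14936969380/(((493 + 3)*4)) = 14936969380/((496*4)) = 14936969380/1984 = 14936969380*(1/1984) = 3734242345/496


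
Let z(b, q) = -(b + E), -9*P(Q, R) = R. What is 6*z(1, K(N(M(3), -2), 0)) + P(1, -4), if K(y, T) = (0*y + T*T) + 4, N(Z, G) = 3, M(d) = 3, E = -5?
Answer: 220/9 ≈ 24.444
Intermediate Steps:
P(Q, R) = -R/9
K(y, T) = 4 + T**2 (K(y, T) = (0 + T**2) + 4 = T**2 + 4 = 4 + T**2)
z(b, q) = 5 - b (z(b, q) = -(b - 5) = -(-5 + b) = 5 - b)
6*z(1, K(N(M(3), -2), 0)) + P(1, -4) = 6*(5 - 1*1) - 1/9*(-4) = 6*(5 - 1) + 4/9 = 6*4 + 4/9 = 24 + 4/9 = 220/9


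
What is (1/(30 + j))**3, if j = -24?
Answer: 1/216 ≈ 0.0046296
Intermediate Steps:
(1/(30 + j))**3 = (1/(30 - 24))**3 = (1/6)**3 = 1/216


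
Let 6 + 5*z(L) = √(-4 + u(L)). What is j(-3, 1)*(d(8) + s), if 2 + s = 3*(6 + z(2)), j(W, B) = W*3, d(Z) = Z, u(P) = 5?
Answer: -189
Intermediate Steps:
z(L) = -1 (z(L) = -6/5 + √(-4 + 5)/5 = -6/5 + √1/5 = -6/5 + (⅕)*1 = -6/5 + ⅕ = -1)
j(W, B) = 3*W
s = 13 (s = -2 + 3*(6 - 1) = -2 + 3*5 = -2 + 15 = 13)
j(-3, 1)*(d(8) + s) = (3*(-3))*(8 + 13) = -9*21 = -189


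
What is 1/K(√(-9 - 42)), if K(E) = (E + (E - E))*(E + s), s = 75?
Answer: -√51/(-3825*I + 51*√51) ≈ -0.00017618 - 0.0018503*I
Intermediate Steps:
K(E) = E*(75 + E) (K(E) = (E + (E - E))*(E + 75) = (E + 0)*(75 + E) = E*(75 + E))
1/K(√(-9 - 42)) = 1/(√(-9 - 42)*(75 + √(-9 - 42))) = 1/(√(-51)*(75 + √(-51))) = 1/((I*√51)*(75 + I*√51)) = 1/(I*√51*(75 + I*√51)) = -I*√51/(51*(75 + I*√51))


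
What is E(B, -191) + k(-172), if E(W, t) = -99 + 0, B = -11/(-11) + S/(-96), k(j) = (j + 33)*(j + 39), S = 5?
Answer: 18388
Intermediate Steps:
k(j) = (33 + j)*(39 + j)
B = 91/96 (B = -11/(-11) + 5/(-96) = -11*(-1/11) + 5*(-1/96) = 1 - 5/96 = 91/96 ≈ 0.94792)
E(W, t) = -99
E(B, -191) + k(-172) = -99 + (1287 + (-172)**2 + 72*(-172)) = -99 + (1287 + 29584 - 12384) = -99 + 18487 = 18388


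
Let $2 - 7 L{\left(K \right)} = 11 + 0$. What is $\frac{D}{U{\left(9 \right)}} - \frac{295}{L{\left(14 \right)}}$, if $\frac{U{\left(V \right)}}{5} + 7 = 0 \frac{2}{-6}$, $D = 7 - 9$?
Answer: $\frac{72293}{315} \approx 229.5$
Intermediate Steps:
$D = -2$ ($D = 7 - 9 = -2$)
$L{\left(K \right)} = - \frac{9}{7}$ ($L{\left(K \right)} = \frac{2}{7} - \frac{11 + 0}{7} = \frac{2}{7} - \frac{11}{7} = - \frac{9}{7}$)
$U{\left(V \right)} = -35$ ($U{\left(V \right)} = -35 + 5 \cdot 0 \frac{2}{-6} = -35 + 5 \cdot 0 \cdot 2 \left(- \frac{1}{6}\right) = -35 + 5 \cdot 0 \left(- \frac{1}{3}\right) = -35 + 5 \cdot 0 = -35 + 0 = -35$)
$\frac{D}{U{\left(9 \right)}} - \frac{295}{L{\left(14 \right)}} = - \frac{2}{-35} - \frac{295}{- \frac{9}{7}} = \left(-2\right) \left(- \frac{1}{35}\right) - - \frac{2065}{9} = \frac{2}{35} + \frac{2065}{9} = \frac{72293}{315}$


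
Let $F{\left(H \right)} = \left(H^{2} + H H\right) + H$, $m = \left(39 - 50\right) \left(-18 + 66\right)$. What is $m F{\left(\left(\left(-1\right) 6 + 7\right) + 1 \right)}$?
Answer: $-5280$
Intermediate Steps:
$m = -528$ ($m = \left(-11\right) 48 = -528$)
$F{\left(H \right)} = H + 2 H^{2}$ ($F{\left(H \right)} = \left(H^{2} + H^{2}\right) + H = 2 H^{2} + H = H + 2 H^{2}$)
$m F{\left(\left(\left(-1\right) 6 + 7\right) + 1 \right)} = - 528 \left(\left(\left(-1\right) 6 + 7\right) + 1\right) \left(1 + 2 \left(\left(\left(-1\right) 6 + 7\right) + 1\right)\right) = - 528 \left(\left(-6 + 7\right) + 1\right) \left(1 + 2 \left(\left(-6 + 7\right) + 1\right)\right) = - 528 \left(1 + 1\right) \left(1 + 2 \left(1 + 1\right)\right) = - 528 \cdot 2 \left(1 + 2 \cdot 2\right) = - 528 \cdot 2 \left(1 + 4\right) = - 528 \cdot 2 \cdot 5 = \left(-528\right) 10 = -5280$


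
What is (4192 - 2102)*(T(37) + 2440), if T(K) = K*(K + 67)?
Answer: 13141920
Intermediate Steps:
T(K) = K*(67 + K)
(4192 - 2102)*(T(37) + 2440) = (4192 - 2102)*(37*(67 + 37) + 2440) = 2090*(37*104 + 2440) = 2090*(3848 + 2440) = 2090*6288 = 13141920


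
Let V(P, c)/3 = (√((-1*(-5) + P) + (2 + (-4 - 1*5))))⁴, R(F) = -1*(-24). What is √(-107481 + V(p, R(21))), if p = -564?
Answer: 3*√94843 ≈ 923.90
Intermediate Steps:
R(F) = 24
V(P, c) = 3*(-2 + P)² (V(P, c) = 3*(√((-1*(-5) + P) + (2 + (-4 - 1*5))))⁴ = 3*(√((5 + P) + (2 + (-4 - 5))))⁴ = 3*(√((5 + P) + (2 - 9)))⁴ = 3*(√((5 + P) - 7))⁴ = 3*(√(-2 + P))⁴ = 3*(-2 + P)²)
√(-107481 + V(p, R(21))) = √(-107481 + 3*(-2 - 564)²) = √(-107481 + 3*(-566)²) = √(-107481 + 3*320356) = √(-107481 + 961068) = √853587 = 3*√94843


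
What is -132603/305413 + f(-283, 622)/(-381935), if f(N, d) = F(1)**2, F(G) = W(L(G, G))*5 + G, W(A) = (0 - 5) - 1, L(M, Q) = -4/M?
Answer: -50902579138/116647914155 ≈ -0.43638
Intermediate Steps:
W(A) = -6 (W(A) = -5 - 1 = -6)
F(G) = -30 + G (F(G) = -6*5 + G = -30 + G)
f(N, d) = 841 (f(N, d) = (-30 + 1)**2 = (-29)**2 = 841)
-132603/305413 + f(-283, 622)/(-381935) = -132603/305413 + 841/(-381935) = -132603*1/305413 + 841*(-1/381935) = -132603/305413 - 841/381935 = -50902579138/116647914155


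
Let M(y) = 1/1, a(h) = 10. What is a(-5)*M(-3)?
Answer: 10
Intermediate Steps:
M(y) = 1
a(-5)*M(-3) = 10*1 = 10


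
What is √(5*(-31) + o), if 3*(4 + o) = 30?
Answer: I*√149 ≈ 12.207*I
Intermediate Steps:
o = 6 (o = -4 + (⅓)*30 = -4 + 10 = 6)
√(5*(-31) + o) = √(5*(-31) + 6) = √(-155 + 6) = √(-149) = I*√149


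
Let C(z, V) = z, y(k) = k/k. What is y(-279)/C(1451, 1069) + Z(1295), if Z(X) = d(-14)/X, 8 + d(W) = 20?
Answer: 18707/1879045 ≈ 0.0099556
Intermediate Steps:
y(k) = 1
d(W) = 12 (d(W) = -8 + 20 = 12)
Z(X) = 12/X
y(-279)/C(1451, 1069) + Z(1295) = 1/1451 + 12/1295 = 18707/1879045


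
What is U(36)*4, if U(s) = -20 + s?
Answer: 64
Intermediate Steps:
U(36)*4 = (-20 + 36)*4 = 16*4 = 64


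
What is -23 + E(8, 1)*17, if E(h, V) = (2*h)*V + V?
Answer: 266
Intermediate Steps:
E(h, V) = V + 2*V*h (E(h, V) = 2*V*h + V = V + 2*V*h)
-23 + E(8, 1)*17 = -23 + (1*(1 + 2*8))*17 = -23 + (1*(1 + 16))*17 = -23 + (1*17)*17 = -23 + 17*17 = -23 + 289 = 266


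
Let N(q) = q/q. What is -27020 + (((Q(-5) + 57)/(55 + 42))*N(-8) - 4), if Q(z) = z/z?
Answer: -2621270/97 ≈ -27023.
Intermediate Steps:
Q(z) = 1
N(q) = 1
-27020 + (((Q(-5) + 57)/(55 + 42))*N(-8) - 4) = -27020 + (((1 + 57)/(55 + 42))*1 - 4) = -27020 + ((58/97)*1 - 4) = -27020 + (58/97 - 4) = -27020 - 330/97 = -2621270/97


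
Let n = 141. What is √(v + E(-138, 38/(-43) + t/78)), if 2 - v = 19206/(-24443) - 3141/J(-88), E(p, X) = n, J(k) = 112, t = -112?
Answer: √80486872500923/684404 ≈ 13.108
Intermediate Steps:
E(p, X) = 141
v = 84401767/2737616 (v = 2 - (19206/(-24443) - 3141/112) = 2 - (19206*(-1/24443) - 3141*1/112) = 2 - (-19206/24443 - 3141/112) = 2 - 1*(-78926535/2737616) = 2 + 78926535/2737616 = 84401767/2737616 ≈ 30.830)
√(v + E(-138, 38/(-43) + t/78)) = √(84401767/2737616 + 141) = √(470405623/2737616) = √80486872500923/684404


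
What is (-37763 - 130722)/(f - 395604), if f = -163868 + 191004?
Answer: 168485/368468 ≈ 0.45726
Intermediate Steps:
f = 27136
(-37763 - 130722)/(f - 395604) = (-37763 - 130722)/(27136 - 395604) = -168485/(-368468) = -168485*(-1/368468) = 168485/368468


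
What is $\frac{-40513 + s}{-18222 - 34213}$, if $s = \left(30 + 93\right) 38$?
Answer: $\frac{35839}{52435} \approx 0.68349$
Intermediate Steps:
$s = 4674$ ($s = 123 \cdot 38 = 4674$)
$\frac{-40513 + s}{-18222 - 34213} = \frac{-40513 + 4674}{-18222 - 34213} = - \frac{35839}{-52435} = \left(-35839\right) \left(- \frac{1}{52435}\right) = \frac{35839}{52435}$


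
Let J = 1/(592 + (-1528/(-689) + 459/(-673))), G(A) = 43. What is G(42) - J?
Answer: 11834027134/275220717 ≈ 42.998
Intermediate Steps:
J = 463697/275220717 (J = 1/(592 + (-1528*(-1/689) + 459*(-1/673))) = 1/(592 + (1528/689 - 459/673)) = 1/(592 + 712093/463697) = 1/(275220717/463697) = 463697/275220717 ≈ 0.0016848)
G(42) - J = 43 - 1*463697/275220717 = 43 - 463697/275220717 = 11834027134/275220717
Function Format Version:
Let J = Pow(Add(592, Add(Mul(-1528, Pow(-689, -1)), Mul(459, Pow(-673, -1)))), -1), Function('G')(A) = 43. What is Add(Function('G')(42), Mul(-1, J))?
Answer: Rational(11834027134, 275220717) ≈ 42.998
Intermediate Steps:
J = Rational(463697, 275220717) (J = Pow(Add(592, Add(Mul(-1528, Rational(-1, 689)), Mul(459, Rational(-1, 673)))), -1) = Pow(Add(592, Add(Rational(1528, 689), Rational(-459, 673))), -1) = Pow(Add(592, Rational(712093, 463697)), -1) = Pow(Rational(275220717, 463697), -1) = Rational(463697, 275220717) ≈ 0.0016848)
Add(Function('G')(42), Mul(-1, J)) = Add(43, Mul(-1, Rational(463697, 275220717))) = Add(43, Rational(-463697, 275220717)) = Rational(11834027134, 275220717)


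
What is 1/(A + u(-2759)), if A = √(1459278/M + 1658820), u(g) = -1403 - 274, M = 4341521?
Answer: -2426910239/1669327362637 - √31266780371177881458/5007982087911 ≈ -0.0025704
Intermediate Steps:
u(g) = -1677
A = √31266780371177881458/4341521 (A = √(1459278/4341521 + 1658820) = √(7201803324498/4341521) = √31266780371177881458/4341521 ≈ 1288.0)
1/(A + u(-2759)) = 1/(√31266780371177881458/4341521 - 1677) = 1/(-1677 + √31266780371177881458/4341521)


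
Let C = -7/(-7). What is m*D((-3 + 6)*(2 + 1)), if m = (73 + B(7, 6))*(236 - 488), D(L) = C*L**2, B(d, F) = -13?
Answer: -1224720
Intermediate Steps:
C = 1 (C = -7*(-1/7) = 1)
D(L) = L**2 (D(L) = 1*L**2 = L**2)
m = -15120 (m = (73 - 13)*(236 - 488) = 60*(-252) = -15120)
m*D((-3 + 6)*(2 + 1)) = -15120*(-3 + 6)**2*(2 + 1)**2 = -15120*(3*3)**2 = -15120*9**2 = -15120*81 = -1224720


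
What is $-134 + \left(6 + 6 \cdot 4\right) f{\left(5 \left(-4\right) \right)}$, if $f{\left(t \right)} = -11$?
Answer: $-464$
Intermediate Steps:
$-134 + \left(6 + 6 \cdot 4\right) f{\left(5 \left(-4\right) \right)} = -134 + \left(6 + 6 \cdot 4\right) \left(-11\right) = -134 + \left(6 + 24\right) \left(-11\right) = -134 + 30 \left(-11\right) = -134 - 330 = -464$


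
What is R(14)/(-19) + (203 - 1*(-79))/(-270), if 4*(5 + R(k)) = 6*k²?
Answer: -13898/855 ≈ -16.255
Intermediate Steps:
R(k) = -5 + 3*k²/2 (R(k) = -5 + (6*k²)/4 = -5 + 3*k²/2)
R(14)/(-19) + (203 - 1*(-79))/(-270) = (-5 + (3/2)*14²)/(-19) + (203 - 1*(-79))/(-270) = (-5 + (3/2)*196)*(-1/19) + (203 + 79)*(-1/270) = (-5 + 294)*(-1/19) + 282*(-1/270) = 289*(-1/19) - 47/45 = -289/19 - 47/45 = -13898/855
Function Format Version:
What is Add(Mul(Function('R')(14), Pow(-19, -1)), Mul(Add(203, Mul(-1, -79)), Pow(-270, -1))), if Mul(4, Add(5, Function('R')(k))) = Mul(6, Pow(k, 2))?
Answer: Rational(-13898, 855) ≈ -16.255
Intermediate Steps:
Function('R')(k) = Add(-5, Mul(Rational(3, 2), Pow(k, 2))) (Function('R')(k) = Add(-5, Mul(Rational(1, 4), Mul(6, Pow(k, 2)))) = Add(-5, Mul(Rational(3, 2), Pow(k, 2))))
Add(Mul(Function('R')(14), Pow(-19, -1)), Mul(Add(203, Mul(-1, -79)), Pow(-270, -1))) = Add(Mul(Add(-5, Mul(Rational(3, 2), Pow(14, 2))), Pow(-19, -1)), Mul(Add(203, Mul(-1, -79)), Pow(-270, -1))) = Add(Mul(Add(-5, Mul(Rational(3, 2), 196)), Rational(-1, 19)), Mul(Add(203, 79), Rational(-1, 270))) = Add(Mul(Add(-5, 294), Rational(-1, 19)), Mul(282, Rational(-1, 270))) = Add(Mul(289, Rational(-1, 19)), Rational(-47, 45)) = Add(Rational(-289, 19), Rational(-47, 45)) = Rational(-13898, 855)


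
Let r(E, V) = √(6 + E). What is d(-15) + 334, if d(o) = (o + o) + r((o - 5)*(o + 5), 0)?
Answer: 304 + √206 ≈ 318.35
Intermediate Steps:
d(o) = √(6 + (-5 + o)*(5 + o)) + 2*o (d(o) = (o + o) + √(6 + (o - 5)*(o + 5)) = 2*o + √(6 + (-5 + o)*(5 + o)) = √(6 + (-5 + o)*(5 + o)) + 2*o)
d(-15) + 334 = (√(-19 + (-15)²) + 2*(-15)) + 334 = (√(-19 + 225) - 30) + 334 = (√206 - 30) + 334 = (-30 + √206) + 334 = 304 + √206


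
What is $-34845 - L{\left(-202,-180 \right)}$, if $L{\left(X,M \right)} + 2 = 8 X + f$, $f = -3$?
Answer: $-33224$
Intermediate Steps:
$L{\left(X,M \right)} = -5 + 8 X$ ($L{\left(X,M \right)} = -2 + \left(8 X - 3\right) = -2 + \left(-3 + 8 X\right) = -5 + 8 X$)
$-34845 - L{\left(-202,-180 \right)} = -34845 - \left(-5 + 8 \left(-202\right)\right) = -34845 - \left(-5 - 1616\right) = -34845 - -1621 = -34845 + 1621 = -33224$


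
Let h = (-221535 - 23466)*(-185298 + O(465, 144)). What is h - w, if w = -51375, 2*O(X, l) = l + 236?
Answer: 45351696483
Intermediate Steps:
O(X, l) = 118 + l/2 (O(X, l) = (l + 236)/2 = (236 + l)/2 = 118 + l/2)
h = 45351645108 (h = (-221535 - 23466)*(-185298 + (118 + (½)*144)) = -245001*(-185298 + (118 + 72)) = -245001*(-185298 + 190) = -245001*(-185108) = 45351645108)
h - w = 45351645108 - 1*(-51375) = 45351645108 + 51375 = 45351696483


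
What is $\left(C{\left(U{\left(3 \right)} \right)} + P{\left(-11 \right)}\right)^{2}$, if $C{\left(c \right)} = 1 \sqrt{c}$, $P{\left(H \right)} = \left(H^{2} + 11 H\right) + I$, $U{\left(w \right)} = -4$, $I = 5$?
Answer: $21 + 20 i \approx 21.0 + 20.0 i$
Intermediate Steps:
$P{\left(H \right)} = 5 + H^{2} + 11 H$ ($P{\left(H \right)} = \left(H^{2} + 11 H\right) + 5 = 5 + H^{2} + 11 H$)
$C{\left(c \right)} = \sqrt{c}$
$\left(C{\left(U{\left(3 \right)} \right)} + P{\left(-11 \right)}\right)^{2} = \left(\sqrt{-4} + \left(5 + \left(-11\right)^{2} + 11 \left(-11\right)\right)\right)^{2} = \left(2 i + \left(5 + 121 - 121\right)\right)^{2} = \left(2 i + 5\right)^{2} = \left(5 + 2 i\right)^{2}$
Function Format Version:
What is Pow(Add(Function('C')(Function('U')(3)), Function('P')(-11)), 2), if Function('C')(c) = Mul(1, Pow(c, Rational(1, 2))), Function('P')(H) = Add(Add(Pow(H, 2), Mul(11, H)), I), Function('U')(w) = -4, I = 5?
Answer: Add(21, Mul(20, I)) ≈ Add(21.000, Mul(20.000, I))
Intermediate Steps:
Function('P')(H) = Add(5, Pow(H, 2), Mul(11, H)) (Function('P')(H) = Add(Add(Pow(H, 2), Mul(11, H)), 5) = Add(5, Pow(H, 2), Mul(11, H)))
Function('C')(c) = Pow(c, Rational(1, 2))
Pow(Add(Function('C')(Function('U')(3)), Function('P')(-11)), 2) = Pow(Add(Pow(-4, Rational(1, 2)), Add(5, Pow(-11, 2), Mul(11, -11))), 2) = Pow(Add(Mul(2, I), Add(5, 121, -121)), 2) = Pow(Add(Mul(2, I), 5), 2) = Pow(Add(5, Mul(2, I)), 2)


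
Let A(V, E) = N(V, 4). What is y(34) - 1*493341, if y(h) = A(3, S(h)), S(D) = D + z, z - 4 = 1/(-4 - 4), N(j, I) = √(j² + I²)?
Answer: -493336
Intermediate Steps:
N(j, I) = √(I² + j²)
z = 31/8 (z = 4 + 1/(-4 - 4) = 4 + 1/(-8) = 4 - ⅛ = 31/8 ≈ 3.8750)
S(D) = 31/8 + D (S(D) = D + 31/8 = 31/8 + D)
A(V, E) = √(16 + V²) (A(V, E) = √(4² + V²) = √(16 + V²))
y(h) = 5 (y(h) = √(16 + 3²) = √(16 + 9) = √25 = 5)
y(34) - 1*493341 = 5 - 1*493341 = 5 - 493341 = -493336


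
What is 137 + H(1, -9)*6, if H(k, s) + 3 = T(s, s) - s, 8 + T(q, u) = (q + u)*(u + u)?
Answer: 2069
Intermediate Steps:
T(q, u) = -8 + 2*u*(q + u) (T(q, u) = -8 + (q + u)*(u + u) = -8 + (q + u)*(2*u) = -8 + 2*u*(q + u))
H(k, s) = -11 - s + 4*s² (H(k, s) = -3 + ((-8 + 2*s² + 2*s*s) - s) = -3 + ((-8 + 2*s² + 2*s²) - s) = -3 + ((-8 + 4*s²) - s) = -3 + (-8 - s + 4*s²) = -11 - s + 4*s²)
137 + H(1, -9)*6 = 137 + (-11 - 1*(-9) + 4*(-9)²)*6 = 137 + (-11 + 9 + 4*81)*6 = 137 + (-11 + 9 + 324)*6 = 137 + 322*6 = 137 + 1932 = 2069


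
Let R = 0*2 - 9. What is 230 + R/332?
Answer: 76351/332 ≈ 229.97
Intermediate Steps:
R = -9 (R = 0 - 9 = -9)
230 + R/332 = 230 - 9/332 = 76351/332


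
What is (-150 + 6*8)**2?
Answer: 10404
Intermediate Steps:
(-150 + 6*8)**2 = (-150 + 48)**2 = (-102)**2 = 10404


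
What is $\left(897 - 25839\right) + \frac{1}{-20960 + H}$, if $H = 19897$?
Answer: $- \frac{26513347}{1063} \approx -24942.0$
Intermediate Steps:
$\left(897 - 25839\right) + \frac{1}{-20960 + H} = \left(897 - 25839\right) + \frac{1}{-20960 + 19897} = -24942 + \frac{1}{-1063} = -24942 - \frac{1}{1063} = - \frac{26513347}{1063}$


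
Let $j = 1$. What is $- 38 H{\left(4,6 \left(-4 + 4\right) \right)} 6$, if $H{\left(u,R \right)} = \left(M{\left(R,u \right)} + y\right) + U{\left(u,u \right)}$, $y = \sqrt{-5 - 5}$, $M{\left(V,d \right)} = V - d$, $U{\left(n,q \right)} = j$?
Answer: $684 - 228 i \sqrt{10} \approx 684.0 - 721.0 i$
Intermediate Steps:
$U{\left(n,q \right)} = 1$
$y = i \sqrt{10}$ ($y = \sqrt{-10} = i \sqrt{10} \approx 3.1623 i$)
$H{\left(u,R \right)} = 1 + R - u + i \sqrt{10}$ ($H{\left(u,R \right)} = \left(\left(R - u\right) + i \sqrt{10}\right) + 1 = \left(R - u + i \sqrt{10}\right) + 1 = 1 + R - u + i \sqrt{10}$)
$- 38 H{\left(4,6 \left(-4 + 4\right) \right)} 6 = - 38 \left(1 + 6 \left(-4 + 4\right) - 4 + i \sqrt{10}\right) 6 = - 38 \left(1 + 6 \cdot 0 - 4 + i \sqrt{10}\right) 6 = - 38 \left(1 + 0 - 4 + i \sqrt{10}\right) 6 = - 38 \left(-3 + i \sqrt{10}\right) 6 = \left(114 - 38 i \sqrt{10}\right) 6 = 684 - 228 i \sqrt{10}$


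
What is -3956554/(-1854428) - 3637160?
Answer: -3372423693963/927214 ≈ -3.6372e+6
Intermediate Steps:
-3956554/(-1854428) - 3637160 = -3956554*(-1/1854428) - 3637160 = 1978277/927214 - 3637160 = -3372423693963/927214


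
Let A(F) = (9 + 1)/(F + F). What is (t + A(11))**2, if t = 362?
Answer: 15896169/121 ≈ 1.3137e+5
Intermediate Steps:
A(F) = 5/F (A(F) = 10/((2*F)) = 10*(1/(2*F)) = 5/F)
(t + A(11))**2 = (362 + 5/11)**2 = (3987/11)**2 = 15896169/121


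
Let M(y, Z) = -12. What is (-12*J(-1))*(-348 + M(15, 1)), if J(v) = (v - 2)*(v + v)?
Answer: 25920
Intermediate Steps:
J(v) = 2*v*(-2 + v) (J(v) = (-2 + v)*(2*v) = 2*v*(-2 + v))
(-12*J(-1))*(-348 + M(15, 1)) = (-24*(-1)*(-2 - 1))*(-348 - 12) = -24*(-1)*(-3)*(-360) = -12*6*(-360) = -72*(-360) = 25920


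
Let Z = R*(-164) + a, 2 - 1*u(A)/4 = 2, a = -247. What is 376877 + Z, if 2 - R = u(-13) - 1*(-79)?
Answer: 389258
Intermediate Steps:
u(A) = 0 (u(A) = 8 - 4*2 = 8 - 8 = 0)
R = -77 (R = 2 - (0 - 1*(-79)) = 2 - (0 + 79) = 2 - 1*79 = 2 - 79 = -77)
Z = 12381 (Z = -77*(-164) - 247 = 12628 - 247 = 12381)
376877 + Z = 376877 + 12381 = 389258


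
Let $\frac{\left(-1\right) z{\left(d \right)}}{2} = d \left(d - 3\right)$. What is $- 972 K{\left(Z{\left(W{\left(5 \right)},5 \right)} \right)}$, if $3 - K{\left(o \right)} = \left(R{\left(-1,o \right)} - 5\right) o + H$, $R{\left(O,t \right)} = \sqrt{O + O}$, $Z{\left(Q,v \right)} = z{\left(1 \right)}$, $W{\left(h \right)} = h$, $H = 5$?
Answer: $-17496 + 3888 i \sqrt{2} \approx -17496.0 + 5498.5 i$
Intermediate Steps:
$z{\left(d \right)} = - 2 d \left(-3 + d\right)$ ($z{\left(d \right)} = - 2 d \left(d - 3\right) = - 2 d \left(-3 + d\right)$)
$Z{\left(Q,v \right)} = 4$ ($Z{\left(Q,v \right)} = 2 \cdot 1 \left(3 - 1\right) = 2 \cdot 1 \cdot 2 = 4$)
$R{\left(O,t \right)} = \sqrt{2} \sqrt{O}$ ($R{\left(O,t \right)} = \sqrt{2 O} = \sqrt{2} \sqrt{O}$)
$K{\left(o \right)} = -2 - o \left(-5 + i \sqrt{2}\right)$ ($K{\left(o \right)} = 3 - \left(\left(\sqrt{2} \sqrt{-1} - 5\right) o + 5\right) = 3 - \left(\left(\sqrt{2} i - 5\right) o + 5\right) = 3 - \left(\left(i \sqrt{2} - 5\right) o + 5\right) = 3 - \left(\left(-5 + i \sqrt{2}\right) o + 5\right) = 3 - \left(o \left(-5 + i \sqrt{2}\right) + 5\right) = 3 - \left(5 + o \left(-5 + i \sqrt{2}\right)\right) = -2 - o \left(-5 + i \sqrt{2}\right)$)
$- 972 K{\left(Z{\left(W{\left(5 \right)},5 \right)} \right)} = - 972 \left(-2 + 5 \cdot 4 - i 4 \sqrt{2}\right) = - 972 \left(-2 + 20 - 4 i \sqrt{2}\right) = - 972 \left(18 - 4 i \sqrt{2}\right) = -17496 + 3888 i \sqrt{2}$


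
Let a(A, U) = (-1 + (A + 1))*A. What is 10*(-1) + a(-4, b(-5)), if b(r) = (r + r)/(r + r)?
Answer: 6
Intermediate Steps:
b(r) = 1 (b(r) = (2*r)/((2*r)) = (2*r)*(1/(2*r)) = 1)
a(A, U) = A**2 (a(A, U) = (-1 + (1 + A))*A = A*A = A**2)
10*(-1) + a(-4, b(-5)) = 10*(-1) + (-4)**2 = -10 + 16 = 6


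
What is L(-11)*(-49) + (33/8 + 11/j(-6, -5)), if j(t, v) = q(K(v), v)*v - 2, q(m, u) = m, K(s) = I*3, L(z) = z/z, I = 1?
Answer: -6191/136 ≈ -45.522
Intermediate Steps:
L(z) = 1
K(s) = 3 (K(s) = 1*3 = 3)
j(t, v) = -2 + 3*v (j(t, v) = 3*v - 2 = -2 + 3*v)
L(-11)*(-49) + (33/8 + 11/j(-6, -5)) = 1*(-49) + (33/8 + 11/(-2 + 3*(-5))) = -49 + (33*(⅛) + 11/(-2 - 15)) = -49 + (33/8 + 11/(-17)) = -49 + (33/8 + 11*(-1/17)) = -49 + (33/8 - 11/17) = -49 + 473/136 = -6191/136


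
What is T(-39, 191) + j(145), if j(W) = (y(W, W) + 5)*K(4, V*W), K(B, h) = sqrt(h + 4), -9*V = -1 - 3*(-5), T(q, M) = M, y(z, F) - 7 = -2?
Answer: 191 + 10*I*sqrt(1994)/3 ≈ 191.0 + 148.85*I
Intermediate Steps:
y(z, F) = 5 (y(z, F) = 7 - 2 = 5)
V = -14/9 (V = -(-1 - 3*(-5))/9 = -(-1 - 1*(-15))/9 = -(-1 + 15)/9 = -1/9*14 = -14/9 ≈ -1.5556)
K(B, h) = sqrt(4 + h)
j(W) = 10*sqrt(4 - 14*W/9) (j(W) = (5 + 5)*sqrt(4 - 14*W/9) = 10*sqrt(4 - 14*W/9))
T(-39, 191) + j(145) = 191 + 10*sqrt(36 - 14*145)/3 = 191 + 10*sqrt(36 - 2030)/3 = 191 + 10*sqrt(-1994)/3 = 191 + 10*(I*sqrt(1994))/3 = 191 + 10*I*sqrt(1994)/3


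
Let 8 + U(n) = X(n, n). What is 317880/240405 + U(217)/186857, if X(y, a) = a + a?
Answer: 360609186/272250649 ≈ 1.3245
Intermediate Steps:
X(y, a) = 2*a
U(n) = -8 + 2*n
317880/240405 + U(217)/186857 = 317880/240405 + (-8 + 2*217)/186857 = 317880*(1/240405) + (-8 + 434)*(1/186857) = 21192/16027 + 426*(1/186857) = 21192/16027 + 426/186857 = 360609186/272250649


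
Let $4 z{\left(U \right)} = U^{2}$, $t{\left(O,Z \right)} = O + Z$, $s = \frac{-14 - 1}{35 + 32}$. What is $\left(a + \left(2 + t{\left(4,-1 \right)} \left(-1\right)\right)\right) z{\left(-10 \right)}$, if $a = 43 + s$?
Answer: $\frac{69975}{67} \approx 1044.4$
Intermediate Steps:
$s = - \frac{15}{67} \approx -0.22388$
$a = \frac{2866}{67}$ ($a = 43 - \frac{15}{67} = \frac{2866}{67} \approx 42.776$)
$z{\left(U \right)} = \frac{U^{2}}{4}$
$\left(a + \left(2 + t{\left(4,-1 \right)} \left(-1\right)\right)\right) z{\left(-10 \right)} = \left(\frac{2866}{67} + \left(2 + \left(4 - 1\right) \left(-1\right)\right)\right) \frac{\left(-10\right)^{2}}{4} = \left(\frac{2866}{67} + \left(2 + 3 \left(-1\right)\right)\right) \frac{1}{4} \cdot 100 = \left(\frac{2866}{67} + \left(2 - 3\right)\right) 25 = \left(\frac{2866}{67} - 1\right) 25 = \frac{2799}{67} \cdot 25 = \frac{69975}{67}$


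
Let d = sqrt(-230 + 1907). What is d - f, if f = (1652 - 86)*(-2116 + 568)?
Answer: 2424168 + sqrt(1677) ≈ 2.4242e+6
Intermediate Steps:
f = -2424168 (f = 1566*(-1548) = -2424168)
d = sqrt(1677) ≈ 40.951
d - f = sqrt(1677) - 1*(-2424168) = sqrt(1677) + 2424168 = 2424168 + sqrt(1677)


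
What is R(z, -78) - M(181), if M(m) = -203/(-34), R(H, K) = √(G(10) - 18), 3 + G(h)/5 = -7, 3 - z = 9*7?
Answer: -203/34 + 2*I*√17 ≈ -5.9706 + 8.2462*I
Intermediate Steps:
z = -60 (z = 3 - 9*7 = 3 - 1*63 = 3 - 63 = -60)
G(h) = -50 (G(h) = -15 + 5*(-7) = -15 - 35 = -50)
R(H, K) = 2*I*√17 (R(H, K) = √(-50 - 18) = √(-68) = 2*I*√17)
M(m) = 203/34 (M(m) = -203*(-1/34) = 203/34)
R(z, -78) - M(181) = 2*I*√17 - 1*203/34 = 2*I*√17 - 203/34 = -203/34 + 2*I*√17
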